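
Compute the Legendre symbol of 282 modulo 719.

-1

(282 / 719)
  = (141 / 719)    [719 ≡ 7 mod 8 ⇒ (2 / 719) = +1]
  = (719 / 141)    [QR: 141 ≡ 1 mod 4, sign kept]
  = (14 / 141)    [719 ≡ 14 mod 141]
  = -(7 / 141)    [141 ≡ 5 mod 8 ⇒ (2 / 141) = -1]
  = -(141 / 7)    [QR: 141 ≡ 1 mod 4, sign kept]
  = -(1 / 7)    [141 ≡ 1 mod 7]
  = -1    [(1 / 7) = 1]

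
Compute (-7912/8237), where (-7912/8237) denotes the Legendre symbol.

Pull out -1: (-7912/8237) = (-1/8237)·(7912/8237). Since 8237 ≡ 1 (mod 4), (-1/8237) = +1. Now have (7912/8237).
Factor out 2: 7912 = 2^3·989. Since 8237 ≡ 5 (mod 8), (2/8237) = -1, and (2/8237)^3 = -1. Now have -(989/8237).
989 ≡ 1 (mod 4), so quadratic reciprocity gives (989/8237) = (8237/989). Reduce: 8237 ≡ 325 (mod 989). Now have -(325/989).
325 ≡ 1 (mod 4), so quadratic reciprocity gives (325/989) = (989/325). Reduce: 989 ≡ 14 (mod 325). Now have -(14/325).
Factor out 2: 14 = 2·7. Since 325 ≡ 5 (mod 8), (2/325) = -1. Now have (7/325).
325 ≡ 1 (mod 4), so quadratic reciprocity gives (7/325) = (325/7). Reduce: 325 ≡ 3 (mod 7). Now have (3/7).
Both 3 ≡ 3 and 7 ≡ 3 (mod 4), so reciprocity gives (3/7) = -(7/3). Reduce: 7 ≡ 1 (mod 3). Now have -(1/3).
(1/3) = 1. Collecting the sign factors: -1.

-1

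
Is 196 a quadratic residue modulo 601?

Factor out 2: 196 = 2^2·49. Since 601 ≡ 1 (mod 8), (2|601) = +1, and (2|601)^2 = +1. Now have (49|601).
49 ≡ 1 (mod 4), so quadratic reciprocity gives (49|601) = (601|49). Reduce: 601 ≡ 13 (mod 49). Now have (13|49).
13 ≡ 1 (mod 4), so quadratic reciprocity gives (13|49) = (49|13). Reduce: 49 ≡ 10 (mod 13). Now have (10|13).
Factor out 2: 10 = 2·5. Since 13 ≡ 5 (mod 8), (2|13) = -1. Now have -(5|13).
5 ≡ 1 (mod 4), so quadratic reciprocity gives (5|13) = (13|5). Reduce: 13 ≡ 3 (mod 5). Now have -(3|5).
5 ≡ 1 (mod 4), so quadratic reciprocity gives (3|5) = (5|3). Reduce: 5 ≡ 2 (mod 3). Now have -(2|3).
Factor out 2: 2 = 2. Since 3 ≡ 3 (mod 8), (2|3) = -1. Now have (1|3).
(1|3) = 1. Collecting the sign factors: 1.
(196|601) = 1, and 601 is prime, so 196 is a quadratic residue mod 601.

yes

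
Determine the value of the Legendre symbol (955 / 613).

-1

Reduce the numerator: 955 ≡ 342 (mod 613), so (955 / 613) = (342 / 613).
Factor out 2: 342 = 2·171. Since 613 ≡ 5 (mod 8), (2 / 613) = -1. Now have -(171 / 613).
613 ≡ 1 (mod 4), so quadratic reciprocity gives (171 / 613) = (613 / 171). Reduce: 613 ≡ 100 (mod 171). Now have -(100 / 171).
Factor out 2: 100 = 2^2·25. Since 171 ≡ 3 (mod 8), (2 / 171) = -1, and (2 / 171)^2 = +1. Now have -(25 / 171).
25 ≡ 1 (mod 4), so quadratic reciprocity gives (25 / 171) = (171 / 25). Reduce: 171 ≡ 21 (mod 25). Now have -(21 / 25).
21 ≡ 1 (mod 4), so quadratic reciprocity gives (21 / 25) = (25 / 21). Reduce: 25 ≡ 4 (mod 21). Now have -(4 / 21).
Factor out 2: 4 = 2^2. Since 21 ≡ 5 (mod 8), (2 / 21) = -1, and (2 / 21)^2 = +1. Now have -(1 / 21).
(1 / 21) = 1. Collecting the sign factors: -1.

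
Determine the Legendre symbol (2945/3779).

2945 ≡ 1 (mod 4), so quadratic reciprocity gives (2945/3779) = (3779/2945). Reduce: 3779 ≡ 834 (mod 2945). Now have (834/2945).
Factor out 2: 834 = 2·417. Since 2945 ≡ 1 (mod 8), (2/2945) = +1. Now have (417/2945).
417 ≡ 1 (mod 4), so quadratic reciprocity gives (417/2945) = (2945/417). Reduce: 2945 ≡ 26 (mod 417). Now have (26/417).
Factor out 2: 26 = 2·13. Since 417 ≡ 1 (mod 8), (2/417) = +1. Now have (13/417).
13 ≡ 1 (mod 4), so quadratic reciprocity gives (13/417) = (417/13). Reduce: 417 ≡ 1 (mod 13). Now have (1/13).
(1/13) = 1. Collecting the sign factors: 1.

1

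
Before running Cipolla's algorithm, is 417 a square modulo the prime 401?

(417/401)
  = (16/401)    [417 ≡ 16 mod 401]
  = (1/401)    [401 ≡ 1 mod 8 ⇒ (2/401)^4 = +1]
  = 1    [(1/401) = 1]
The Legendre symbol is 1, so x^2 ≡ 417 (mod 401) has solution.

yes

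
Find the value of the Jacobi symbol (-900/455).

(-900/455)
  = -(900/455)    [455 ≡ 3 mod 4 ⇒ (-1/455) = -1]
  = -(445/455)    [900 ≡ 445 mod 455]
  = -(455/445)    [QR: 445 ≡ 1 mod 4, sign kept]
  = -(10/445)    [455 ≡ 10 mod 445]
  = (5/445)    [445 ≡ 5 mod 8 ⇒ (2/445) = -1]
  = (445/5)    [QR: 5 ≡ 1 mod 4, sign kept]
  = (0/5)    [445 ≡ 0 mod 5]
  = 0    [numerator 0, gcd > 1]

0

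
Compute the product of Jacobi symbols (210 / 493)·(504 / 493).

By multiplicativity, (210·504 / 493) = (210 / 493)·(504 / 493).
First factor (210 / 493):
Factor out 2: 210 = 2·105. Since 493 ≡ 5 (mod 8), (2 / 493) = -1. Now have -(105 / 493).
105 ≡ 1 (mod 4), so quadratic reciprocity gives (105 / 493) = (493 / 105). Reduce: 493 ≡ 73 (mod 105). Now have -(73 / 105).
73 ≡ 1 (mod 4), so quadratic reciprocity gives (73 / 105) = (105 / 73). Reduce: 105 ≡ 32 (mod 73). Now have -(32 / 73).
Factor out 2: 32 = 2^5. Since 73 ≡ 1 (mod 8), (2 / 73) = +1, and (2 / 73)^5 = +1. Now have -(1 / 73).
(1 / 73) = 1. Collecting the sign factors: -1.
Second factor (504 / 493):
Reduce the numerator: 504 ≡ 11 (mod 493), so (504 / 493) = (11 / 493).
493 ≡ 1 (mod 4), so quadratic reciprocity gives (11 / 493) = (493 / 11). Reduce: 493 ≡ 9 (mod 11). Now have (9 / 11).
9 ≡ 1 (mod 4), so quadratic reciprocity gives (9 / 11) = (11 / 9). Reduce: 11 ≡ 2 (mod 9). Now have (2 / 9).
Factor out 2: 2 = 2. Since 9 ≡ 1 (mod 8), (2 / 9) = +1. Now have (1 / 9).
(1 / 9) = 1. Collecting the sign factors: 1.
Product: (-1)·(1) = -1.

-1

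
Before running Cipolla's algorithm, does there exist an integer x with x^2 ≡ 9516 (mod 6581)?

yes

(9516/6581)
  = (2935/6581)    [9516 ≡ 2935 mod 6581]
  = (6581/2935)    [QR: 6581 ≡ 1 mod 4, sign kept]
  = (711/2935)    [6581 ≡ 711 mod 2935]
  = -(2935/711)    [QR: both ≡ 3 mod 4, sign flips]
  = -(91/711)    [2935 ≡ 91 mod 711]
  = (711/91)    [QR: both ≡ 3 mod 4, sign flips]
  = (74/91)    [711 ≡ 74 mod 91]
  = -(37/91)    [91 ≡ 3 mod 8 ⇒ (2/91) = -1]
  = -(91/37)    [QR: 37 ≡ 1 mod 4, sign kept]
  = -(17/37)    [91 ≡ 17 mod 37]
  = -(37/17)    [QR: 17 ≡ 1 mod 4, sign kept]
  = -(3/17)    [37 ≡ 3 mod 17]
  = -(17/3)    [QR: 17 ≡ 1 mod 4, sign kept]
  = -(2/3)    [17 ≡ 2 mod 3]
  = (1/3)    [3 ≡ 3 mod 8 ⇒ (2/3) = -1]
  = 1    [(1/3) = 1]
(9516/6581) = 1, and 6581 is prime, so 9516 is a quadratic residue mod 6581.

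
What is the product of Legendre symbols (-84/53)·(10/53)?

-1

By multiplicativity, (-84·10/53) = (-84/53)·(10/53).
First factor (-84/53):
(-84/53)
  = (22/53)    [-84 ≡ 22 mod 53]
  = -(11/53)    [53 ≡ 5 mod 8 ⇒ (2/53) = -1]
  = -(53/11)    [QR: 53 ≡ 1 mod 4, sign kept]
  = -(9/11)    [53 ≡ 9 mod 11]
  = -(11/9)    [QR: 9 ≡ 1 mod 4, sign kept]
  = -(2/9)    [11 ≡ 2 mod 9]
  = -(1/9)    [9 ≡ 1 mod 8 ⇒ (2/9) = +1]
  = -1    [(1/9) = 1]
Second factor (10/53):
(10/53)
  = -(5/53)    [53 ≡ 5 mod 8 ⇒ (2/53) = -1]
  = -(53/5)    [QR: 5 ≡ 1 mod 4, sign kept]
  = -(3/5)    [53 ≡ 3 mod 5]
  = -(5/3)    [QR: 5 ≡ 1 mod 4, sign kept]
  = -(2/3)    [5 ≡ 2 mod 3]
  = (1/3)    [3 ≡ 3 mod 8 ⇒ (2/3) = -1]
  = 1    [(1/3) = 1]
Product: (-1)·(1) = -1.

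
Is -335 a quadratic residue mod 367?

yes

Reduce the numerator: -335 ≡ 32 (mod 367), so (-335|367) = (32|367).
Factor out 2: 32 = 2^5. Since 367 ≡ 7 (mod 8), (2|367) = +1, and (2|367)^5 = +1. Now have (1|367).
(1|367) = 1. Collecting the sign factors: 1.
(-335|367) = 1, and 367 is prime, so -335 is a quadratic residue mod 367.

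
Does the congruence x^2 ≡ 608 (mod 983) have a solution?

Factor out 2: 608 = 2^5·19. Since 983 ≡ 7 (mod 8), (2/983) = +1, and (2/983)^5 = +1. Now have (19/983).
Both 19 ≡ 3 and 983 ≡ 3 (mod 4), so reciprocity gives (19/983) = -(983/19). Reduce: 983 ≡ 14 (mod 19). Now have -(14/19).
Factor out 2: 14 = 2·7. Since 19 ≡ 3 (mod 8), (2/19) = -1. Now have (7/19).
Both 7 ≡ 3 and 19 ≡ 3 (mod 4), so reciprocity gives (7/19) = -(19/7). Reduce: 19 ≡ 5 (mod 7). Now have -(5/7).
5 ≡ 1 (mod 4), so quadratic reciprocity gives (5/7) = (7/5). Reduce: 7 ≡ 2 (mod 5). Now have -(2/5).
Factor out 2: 2 = 2. Since 5 ≡ 5 (mod 8), (2/5) = -1. Now have (1/5).
(1/5) = 1. Collecting the sign factors: 1.
(608/983) = 1, and 983 is prime, so 608 is a quadratic residue mod 983.

yes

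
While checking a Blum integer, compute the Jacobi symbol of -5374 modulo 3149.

1

Pull out -1: (-5374/3149) = (-1/3149)·(5374/3149). Since 3149 ≡ 1 (mod 4), (-1/3149) = +1. Now have (5374/3149).
Reduce the numerator: 5374 ≡ 2225 (mod 3149), so (5374/3149) = (2225/3149).
2225 ≡ 1 (mod 4), so quadratic reciprocity gives (2225/3149) = (3149/2225). Reduce: 3149 ≡ 924 (mod 2225). Now have (924/2225).
Factor out 2: 924 = 2^2·231. Since 2225 ≡ 1 (mod 8), (2/2225) = +1, and (2/2225)^2 = +1. Now have (231/2225).
2225 ≡ 1 (mod 4), so quadratic reciprocity gives (231/2225) = (2225/231). Reduce: 2225 ≡ 146 (mod 231). Now have (146/231).
Factor out 2: 146 = 2·73. Since 231 ≡ 7 (mod 8), (2/231) = +1. Now have (73/231).
73 ≡ 1 (mod 4), so quadratic reciprocity gives (73/231) = (231/73). Reduce: 231 ≡ 12 (mod 73). Now have (12/73).
Factor out 2: 12 = 2^2·3. Since 73 ≡ 1 (mod 8), (2/73) = +1, and (2/73)^2 = +1. Now have (3/73).
73 ≡ 1 (mod 4), so quadratic reciprocity gives (3/73) = (73/3). Reduce: 73 ≡ 1 (mod 3). Now have (1/3).
(1/3) = 1. Collecting the sign factors: 1.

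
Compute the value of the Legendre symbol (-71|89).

1

Reduce the numerator: -71 ≡ 18 (mod 89), so (-71|89) = (18|89).
Factor out 2: 18 = 2·9. Since 89 ≡ 1 (mod 8), (2|89) = +1. Now have (9|89).
9 ≡ 1 (mod 4), so quadratic reciprocity gives (9|89) = (89|9). Reduce: 89 ≡ 8 (mod 9). Now have (8|9).
Factor out 2: 8 = 2^3. Since 9 ≡ 1 (mod 8), (2|9) = +1, and (2|9)^3 = +1. Now have (1|9).
(1|9) = 1. Collecting the sign factors: 1.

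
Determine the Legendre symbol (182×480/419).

1

By multiplicativity, (182·480/419) = (182/419)·(480/419).
First factor (182/419):
(182/419)
  = -(91/419)    [419 ≡ 3 mod 8 ⇒ (2/419) = -1]
  = (419/91)    [QR: both ≡ 3 mod 4, sign flips]
  = (55/91)    [419 ≡ 55 mod 91]
  = -(91/55)    [QR: both ≡ 3 mod 4, sign flips]
  = -(36/55)    [91 ≡ 36 mod 55]
  = -(9/55)    [55 ≡ 7 mod 8 ⇒ (2/55)^2 = +1]
  = -(55/9)    [QR: 9 ≡ 1 mod 4, sign kept]
  = -(1/9)    [55 ≡ 1 mod 9]
  = -1    [(1/9) = 1]
Second factor (480/419):
(480/419)
  = (61/419)    [480 ≡ 61 mod 419]
  = (419/61)    [QR: 61 ≡ 1 mod 4, sign kept]
  = (53/61)    [419 ≡ 53 mod 61]
  = (61/53)    [QR: 53 ≡ 1 mod 4, sign kept]
  = (8/53)    [61 ≡ 8 mod 53]
  = -(1/53)    [53 ≡ 5 mod 8 ⇒ (2/53)^3 = -1]
  = -1    [(1/53) = 1]
Product: (-1)·(-1) = 1.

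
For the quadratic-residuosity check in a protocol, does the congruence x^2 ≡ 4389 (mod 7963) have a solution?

(4389/7963)
  = (7963/4389)    [QR: 4389 ≡ 1 mod 4, sign kept]
  = (3574/4389)    [7963 ≡ 3574 mod 4389]
  = -(1787/4389)    [4389 ≡ 5 mod 8 ⇒ (2/4389) = -1]
  = -(4389/1787)    [QR: 4389 ≡ 1 mod 4, sign kept]
  = -(815/1787)    [4389 ≡ 815 mod 1787]
  = (1787/815)    [QR: both ≡ 3 mod 4, sign flips]
  = (157/815)    [1787 ≡ 157 mod 815]
  = (815/157)    [QR: 157 ≡ 1 mod 4, sign kept]
  = (30/157)    [815 ≡ 30 mod 157]
  = -(15/157)    [157 ≡ 5 mod 8 ⇒ (2/157) = -1]
  = -(157/15)    [QR: 157 ≡ 1 mod 4, sign kept]
  = -(7/15)    [157 ≡ 7 mod 15]
  = (15/7)    [QR: both ≡ 3 mod 4, sign flips]
  = (1/7)    [15 ≡ 1 mod 7]
  = 1    [(1/7) = 1]
(4389/7963) = 1, and 7963 is prime, so 4389 is a quadratic residue mod 7963.

yes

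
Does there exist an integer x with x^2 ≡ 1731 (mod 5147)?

yes

Both 1731 ≡ 3 and 5147 ≡ 3 (mod 4), so reciprocity gives (1731|5147) = -(5147|1731). Reduce: 5147 ≡ 1685 (mod 1731). Now have -(1685|1731).
1685 ≡ 1 (mod 4), so quadratic reciprocity gives (1685|1731) = (1731|1685). Reduce: 1731 ≡ 46 (mod 1685). Now have -(46|1685).
Factor out 2: 46 = 2·23. Since 1685 ≡ 5 (mod 8), (2|1685) = -1. Now have (23|1685).
1685 ≡ 1 (mod 4), so quadratic reciprocity gives (23|1685) = (1685|23). Reduce: 1685 ≡ 6 (mod 23). Now have (6|23).
Factor out 2: 6 = 2·3. Since 23 ≡ 7 (mod 8), (2|23) = +1. Now have (3|23).
Both 3 ≡ 3 and 23 ≡ 3 (mod 4), so reciprocity gives (3|23) = -(23|3). Reduce: 23 ≡ 2 (mod 3). Now have -(2|3).
Factor out 2: 2 = 2. Since 3 ≡ 3 (mod 8), (2|3) = -1. Now have (1|3).
(1|3) = 1. Collecting the sign factors: 1.
(1731|5147) = 1, and 5147 is prime, so 1731 is a quadratic residue mod 5147.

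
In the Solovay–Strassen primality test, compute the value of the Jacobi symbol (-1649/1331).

(-1649/1331)
  = -(1649/1331)    [1331 ≡ 3 mod 4 ⇒ (-1/1331) = -1]
  = -(318/1331)    [1649 ≡ 318 mod 1331]
  = (159/1331)    [1331 ≡ 3 mod 8 ⇒ (2/1331) = -1]
  = -(1331/159)    [QR: both ≡ 3 mod 4, sign flips]
  = -(59/159)    [1331 ≡ 59 mod 159]
  = (159/59)    [QR: both ≡ 3 mod 4, sign flips]
  = (41/59)    [159 ≡ 41 mod 59]
  = (59/41)    [QR: 41 ≡ 1 mod 4, sign kept]
  = (18/41)    [59 ≡ 18 mod 41]
  = (9/41)    [41 ≡ 1 mod 8 ⇒ (2/41) = +1]
  = (41/9)    [QR: 9 ≡ 1 mod 4, sign kept]
  = (5/9)    [41 ≡ 5 mod 9]
  = (9/5)    [QR: 5 ≡ 1 mod 4, sign kept]
  = (4/5)    [9 ≡ 4 mod 5]
  = (1/5)    [5 ≡ 5 mod 8 ⇒ (2/5)^2 = +1]
  = 1    [(1/5) = 1]

1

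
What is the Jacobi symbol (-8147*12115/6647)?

-1

By multiplicativity, (-8147·12115/6647) = (-8147/6647)·(12115/6647).
First factor (-8147/6647):
Reduce the numerator: -8147 ≡ 5147 (mod 6647), so (-8147/6647) = (5147/6647).
Both 5147 ≡ 3 and 6647 ≡ 3 (mod 4), so reciprocity gives (5147/6647) = -(6647/5147). Reduce: 6647 ≡ 1500 (mod 5147). Now have -(1500/5147).
Factor out 2: 1500 = 2^2·375. Since 5147 ≡ 3 (mod 8), (2/5147) = -1, and (2/5147)^2 = +1. Now have -(375/5147).
Both 375 ≡ 3 and 5147 ≡ 3 (mod 4), so reciprocity gives (375/5147) = -(5147/375). Reduce: 5147 ≡ 272 (mod 375). Now have (272/375).
Factor out 2: 272 = 2^4·17. Since 375 ≡ 7 (mod 8), (2/375) = +1, and (2/375)^4 = +1. Now have (17/375).
17 ≡ 1 (mod 4), so quadratic reciprocity gives (17/375) = (375/17). Reduce: 375 ≡ 1 (mod 17). Now have (1/17).
(1/17) = 1. Collecting the sign factors: 1.
Second factor (12115/6647):
Reduce the numerator: 12115 ≡ 5468 (mod 6647), so (12115/6647) = (5468/6647).
Factor out 2: 5468 = 2^2·1367. Since 6647 ≡ 7 (mod 8), (2/6647) = +1, and (2/6647)^2 = +1. Now have (1367/6647).
Both 1367 ≡ 3 and 6647 ≡ 3 (mod 4), so reciprocity gives (1367/6647) = -(6647/1367). Reduce: 6647 ≡ 1179 (mod 1367). Now have -(1179/1367).
Both 1179 ≡ 3 and 1367 ≡ 3 (mod 4), so reciprocity gives (1179/1367) = -(1367/1179). Reduce: 1367 ≡ 188 (mod 1179). Now have (188/1179).
Factor out 2: 188 = 2^2·47. Since 1179 ≡ 3 (mod 8), (2/1179) = -1, and (2/1179)^2 = +1. Now have (47/1179).
Both 47 ≡ 3 and 1179 ≡ 3 (mod 4), so reciprocity gives (47/1179) = -(1179/47). Reduce: 1179 ≡ 4 (mod 47). Now have -(4/47).
Factor out 2: 4 = 2^2. Since 47 ≡ 7 (mod 8), (2/47) = +1, and (2/47)^2 = +1. Now have -(1/47).
(1/47) = 1. Collecting the sign factors: -1.
Product: (1)·(-1) = -1.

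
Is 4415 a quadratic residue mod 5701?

5701 ≡ 1 (mod 4), so quadratic reciprocity gives (4415|5701) = (5701|4415). Reduce: 5701 ≡ 1286 (mod 4415). Now have (1286|4415).
Factor out 2: 1286 = 2·643. Since 4415 ≡ 7 (mod 8), (2|4415) = +1. Now have (643|4415).
Both 643 ≡ 3 and 4415 ≡ 3 (mod 4), so reciprocity gives (643|4415) = -(4415|643). Reduce: 4415 ≡ 557 (mod 643). Now have -(557|643).
557 ≡ 1 (mod 4), so quadratic reciprocity gives (557|643) = (643|557). Reduce: 643 ≡ 86 (mod 557). Now have -(86|557).
Factor out 2: 86 = 2·43. Since 557 ≡ 5 (mod 8), (2|557) = -1. Now have (43|557).
557 ≡ 1 (mod 4), so quadratic reciprocity gives (43|557) = (557|43). Reduce: 557 ≡ 41 (mod 43). Now have (41|43).
41 ≡ 1 (mod 4), so quadratic reciprocity gives (41|43) = (43|41). Reduce: 43 ≡ 2 (mod 41). Now have (2|41).
Factor out 2: 2 = 2. Since 41 ≡ 1 (mod 8), (2|41) = +1. Now have (1|41).
(1|41) = 1. Collecting the sign factors: 1.
(4415|5701) = 1, and 5701 is prime, so 4415 is a quadratic residue mod 5701.

yes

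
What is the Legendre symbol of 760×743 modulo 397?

By multiplicativity, (760·743 / 397) = (760 / 397)·(743 / 397).
First factor (760 / 397):
Reduce the numerator: 760 ≡ 363 (mod 397), so (760 / 397) = (363 / 397).
397 ≡ 1 (mod 4), so quadratic reciprocity gives (363 / 397) = (397 / 363). Reduce: 397 ≡ 34 (mod 363). Now have (34 / 363).
Factor out 2: 34 = 2·17. Since 363 ≡ 3 (mod 8), (2 / 363) = -1. Now have -(17 / 363).
17 ≡ 1 (mod 4), so quadratic reciprocity gives (17 / 363) = (363 / 17). Reduce: 363 ≡ 6 (mod 17). Now have -(6 / 17).
Factor out 2: 6 = 2·3. Since 17 ≡ 1 (mod 8), (2 / 17) = +1. Now have -(3 / 17).
17 ≡ 1 (mod 4), so quadratic reciprocity gives (3 / 17) = (17 / 3). Reduce: 17 ≡ 2 (mod 3). Now have -(2 / 3).
Factor out 2: 2 = 2. Since 3 ≡ 3 (mod 8), (2 / 3) = -1. Now have (1 / 3).
(1 / 3) = 1. Collecting the sign factors: 1.
Second factor (743 / 397):
Reduce the numerator: 743 ≡ 346 (mod 397), so (743 / 397) = (346 / 397).
Factor out 2: 346 = 2·173. Since 397 ≡ 5 (mod 8), (2 / 397) = -1. Now have -(173 / 397).
173 ≡ 1 (mod 4), so quadratic reciprocity gives (173 / 397) = (397 / 173). Reduce: 397 ≡ 51 (mod 173). Now have -(51 / 173).
173 ≡ 1 (mod 4), so quadratic reciprocity gives (51 / 173) = (173 / 51). Reduce: 173 ≡ 20 (mod 51). Now have -(20 / 51).
Factor out 2: 20 = 2^2·5. Since 51 ≡ 3 (mod 8), (2 / 51) = -1, and (2 / 51)^2 = +1. Now have -(5 / 51).
5 ≡ 1 (mod 4), so quadratic reciprocity gives (5 / 51) = (51 / 5). Reduce: 51 ≡ 1 (mod 5). Now have -(1 / 5).
(1 / 5) = 1. Collecting the sign factors: -1.
Product: (1)·(-1) = -1.

-1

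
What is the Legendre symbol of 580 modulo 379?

-1

(580/379)
  = (201/379)    [580 ≡ 201 mod 379]
  = (379/201)    [QR: 201 ≡ 1 mod 4, sign kept]
  = (178/201)    [379 ≡ 178 mod 201]
  = (89/201)    [201 ≡ 1 mod 8 ⇒ (2/201) = +1]
  = (201/89)    [QR: 89 ≡ 1 mod 4, sign kept]
  = (23/89)    [201 ≡ 23 mod 89]
  = (89/23)    [QR: 89 ≡ 1 mod 4, sign kept]
  = (20/23)    [89 ≡ 20 mod 23]
  = (5/23)    [23 ≡ 7 mod 8 ⇒ (2/23)^2 = +1]
  = (23/5)    [QR: 5 ≡ 1 mod 4, sign kept]
  = (3/5)    [23 ≡ 3 mod 5]
  = (5/3)    [QR: 5 ≡ 1 mod 4, sign kept]
  = (2/3)    [5 ≡ 2 mod 3]
  = -(1/3)    [3 ≡ 3 mod 8 ⇒ (2/3) = -1]
  = -1    [(1/3) = 1]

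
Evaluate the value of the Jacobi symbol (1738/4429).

1

Factor out 2: 1738 = 2·869. Since 4429 ≡ 5 (mod 8), (2/4429) = -1. Now have -(869/4429).
869 ≡ 1 (mod 4), so quadratic reciprocity gives (869/4429) = (4429/869). Reduce: 4429 ≡ 84 (mod 869). Now have -(84/869).
Factor out 2: 84 = 2^2·21. Since 869 ≡ 5 (mod 8), (2/869) = -1, and (2/869)^2 = +1. Now have -(21/869).
21 ≡ 1 (mod 4), so quadratic reciprocity gives (21/869) = (869/21). Reduce: 869 ≡ 8 (mod 21). Now have -(8/21).
Factor out 2: 8 = 2^3. Since 21 ≡ 5 (mod 8), (2/21) = -1, and (2/21)^3 = -1. Now have (1/21).
(1/21) = 1. Collecting the sign factors: 1.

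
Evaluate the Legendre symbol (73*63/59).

-1

By multiplicativity, (73·63/59) = (73/59)·(63/59).
First factor (73/59):
(73/59)
  = (14/59)    [73 ≡ 14 mod 59]
  = -(7/59)    [59 ≡ 3 mod 8 ⇒ (2/59) = -1]
  = (59/7)    [QR: both ≡ 3 mod 4, sign flips]
  = (3/7)    [59 ≡ 3 mod 7]
  = -(7/3)    [QR: both ≡ 3 mod 4, sign flips]
  = -(1/3)    [7 ≡ 1 mod 3]
  = -1    [(1/3) = 1]
Second factor (63/59):
(63/59)
  = (4/59)    [63 ≡ 4 mod 59]
  = (1/59)    [59 ≡ 3 mod 8 ⇒ (2/59)^2 = +1]
  = 1    [(1/59) = 1]
Product: (-1)·(1) = -1.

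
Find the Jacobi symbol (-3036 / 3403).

-1

Reduce the numerator: -3036 ≡ 367 (mod 3403), so (-3036 / 3403) = (367 / 3403).
Both 367 ≡ 3 and 3403 ≡ 3 (mod 4), so reciprocity gives (367 / 3403) = -(3403 / 367). Reduce: 3403 ≡ 100 (mod 367). Now have -(100 / 367).
Factor out 2: 100 = 2^2·25. Since 367 ≡ 7 (mod 8), (2 / 367) = +1, and (2 / 367)^2 = +1. Now have -(25 / 367).
25 ≡ 1 (mod 4), so quadratic reciprocity gives (25 / 367) = (367 / 25). Reduce: 367 ≡ 17 (mod 25). Now have -(17 / 25).
17 ≡ 1 (mod 4), so quadratic reciprocity gives (17 / 25) = (25 / 17). Reduce: 25 ≡ 8 (mod 17). Now have -(8 / 17).
Factor out 2: 8 = 2^3. Since 17 ≡ 1 (mod 8), (2 / 17) = +1, and (2 / 17)^3 = +1. Now have -(1 / 17).
(1 / 17) = 1. Collecting the sign factors: -1.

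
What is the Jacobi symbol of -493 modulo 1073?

(-493/1073)
  = (580/1073)    [-493 ≡ 580 mod 1073]
  = (145/1073)    [1073 ≡ 1 mod 8 ⇒ (2/1073)^2 = +1]
  = (1073/145)    [QR: 145 ≡ 1 mod 4, sign kept]
  = (58/145)    [1073 ≡ 58 mod 145]
  = (29/145)    [145 ≡ 1 mod 8 ⇒ (2/145) = +1]
  = (145/29)    [QR: 29 ≡ 1 mod 4, sign kept]
  = (0/29)    [145 ≡ 0 mod 29]
  = 0    [numerator 0, gcd > 1]

0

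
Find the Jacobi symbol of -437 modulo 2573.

(-437|2573)
  = (2136|2573)    [-437 ≡ 2136 mod 2573]
  = -(267|2573)    [2573 ≡ 5 mod 8 ⇒ (2|2573)^3 = -1]
  = -(2573|267)    [QR: 2573 ≡ 1 mod 4, sign kept]
  = -(170|267)    [2573 ≡ 170 mod 267]
  = (85|267)    [267 ≡ 3 mod 8 ⇒ (2|267) = -1]
  = (267|85)    [QR: 85 ≡ 1 mod 4, sign kept]
  = (12|85)    [267 ≡ 12 mod 85]
  = (3|85)    [85 ≡ 5 mod 8 ⇒ (2|85)^2 = +1]
  = (85|3)    [QR: 85 ≡ 1 mod 4, sign kept]
  = (1|3)    [85 ≡ 1 mod 3]
  = 1    [(1|3) = 1]

1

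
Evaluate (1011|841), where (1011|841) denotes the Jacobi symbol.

1

(1011|841)
  = (170|841)    [1011 ≡ 170 mod 841]
  = (85|841)    [841 ≡ 1 mod 8 ⇒ (2|841) = +1]
  = (841|85)    [QR: 85 ≡ 1 mod 4, sign kept]
  = (76|85)    [841 ≡ 76 mod 85]
  = (19|85)    [85 ≡ 5 mod 8 ⇒ (2|85)^2 = +1]
  = (85|19)    [QR: 85 ≡ 1 mod 4, sign kept]
  = (9|19)    [85 ≡ 9 mod 19]
  = (19|9)    [QR: 9 ≡ 1 mod 4, sign kept]
  = (1|9)    [19 ≡ 1 mod 9]
  = 1    [(1|9) = 1]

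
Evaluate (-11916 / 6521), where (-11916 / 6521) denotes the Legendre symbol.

Pull out -1: (-11916 / 6521) = (-1 / 6521)·(11916 / 6521). Since 6521 ≡ 1 (mod 4), (-1 / 6521) = +1. Now have (11916 / 6521).
Reduce the numerator: 11916 ≡ 5395 (mod 6521), so (11916 / 6521) = (5395 / 6521).
6521 ≡ 1 (mod 4), so quadratic reciprocity gives (5395 / 6521) = (6521 / 5395). Reduce: 6521 ≡ 1126 (mod 5395). Now have (1126 / 5395).
Factor out 2: 1126 = 2·563. Since 5395 ≡ 3 (mod 8), (2 / 5395) = -1. Now have -(563 / 5395).
Both 563 ≡ 3 and 5395 ≡ 3 (mod 4), so reciprocity gives (563 / 5395) = -(5395 / 563). Reduce: 5395 ≡ 328 (mod 563). Now have (328 / 563).
Factor out 2: 328 = 2^3·41. Since 563 ≡ 3 (mod 8), (2 / 563) = -1, and (2 / 563)^3 = -1. Now have -(41 / 563).
41 ≡ 1 (mod 4), so quadratic reciprocity gives (41 / 563) = (563 / 41). Reduce: 563 ≡ 30 (mod 41). Now have -(30 / 41).
Factor out 2: 30 = 2·15. Since 41 ≡ 1 (mod 8), (2 / 41) = +1. Now have -(15 / 41).
41 ≡ 1 (mod 4), so quadratic reciprocity gives (15 / 41) = (41 / 15). Reduce: 41 ≡ 11 (mod 15). Now have -(11 / 15).
Both 11 ≡ 3 and 15 ≡ 3 (mod 4), so reciprocity gives (11 / 15) = -(15 / 11). Reduce: 15 ≡ 4 (mod 11). Now have (4 / 11).
Factor out 2: 4 = 2^2. Since 11 ≡ 3 (mod 8), (2 / 11) = -1, and (2 / 11)^2 = +1. Now have (1 / 11).
(1 / 11) = 1. Collecting the sign factors: 1.

1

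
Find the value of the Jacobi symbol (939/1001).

(939/1001)
  = (1001/939)    [QR: 1001 ≡ 1 mod 4, sign kept]
  = (62/939)    [1001 ≡ 62 mod 939]
  = -(31/939)    [939 ≡ 3 mod 8 ⇒ (2/939) = -1]
  = (939/31)    [QR: both ≡ 3 mod 4, sign flips]
  = (9/31)    [939 ≡ 9 mod 31]
  = (31/9)    [QR: 9 ≡ 1 mod 4, sign kept]
  = (4/9)    [31 ≡ 4 mod 9]
  = (1/9)    [9 ≡ 1 mod 8 ⇒ (2/9)^2 = +1]
  = 1    [(1/9) = 1]

1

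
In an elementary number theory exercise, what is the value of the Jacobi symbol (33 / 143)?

33 ≡ 1 (mod 4), so quadratic reciprocity gives (33 / 143) = (143 / 33). Reduce: 143 ≡ 11 (mod 33). Now have (11 / 33).
33 ≡ 1 (mod 4), so quadratic reciprocity gives (11 / 33) = (33 / 11). Reduce: 33 ≡ 0 (mod 11). Now have (0 / 11).
The numerator is now 0 with denominator 11 > 1: the symbol is 0.

0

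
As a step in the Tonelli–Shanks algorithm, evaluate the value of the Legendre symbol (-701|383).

1

(-701|383)
  = (65|383)    [-701 ≡ 65 mod 383]
  = (383|65)    [QR: 65 ≡ 1 mod 4, sign kept]
  = (58|65)    [383 ≡ 58 mod 65]
  = (29|65)    [65 ≡ 1 mod 8 ⇒ (2|65) = +1]
  = (65|29)    [QR: 29 ≡ 1 mod 4, sign kept]
  = (7|29)    [65 ≡ 7 mod 29]
  = (29|7)    [QR: 29 ≡ 1 mod 4, sign kept]
  = (1|7)    [29 ≡ 1 mod 7]
  = 1    [(1|7) = 1]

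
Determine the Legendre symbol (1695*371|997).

-1

By multiplicativity, (1695·371|997) = (1695|997)·(371|997).
First factor (1695|997):
Reduce the numerator: 1695 ≡ 698 (mod 997), so (1695|997) = (698|997).
Factor out 2: 698 = 2·349. Since 997 ≡ 5 (mod 8), (2|997) = -1. Now have -(349|997).
349 ≡ 1 (mod 4), so quadratic reciprocity gives (349|997) = (997|349). Reduce: 997 ≡ 299 (mod 349). Now have -(299|349).
349 ≡ 1 (mod 4), so quadratic reciprocity gives (299|349) = (349|299). Reduce: 349 ≡ 50 (mod 299). Now have -(50|299).
Factor out 2: 50 = 2·25. Since 299 ≡ 3 (mod 8), (2|299) = -1. Now have (25|299).
25 ≡ 1 (mod 4), so quadratic reciprocity gives (25|299) = (299|25). Reduce: 299 ≡ 24 (mod 25). Now have (24|25).
Factor out 2: 24 = 2^3·3. Since 25 ≡ 1 (mod 8), (2|25) = +1, and (2|25)^3 = +1. Now have (3|25).
25 ≡ 1 (mod 4), so quadratic reciprocity gives (3|25) = (25|3). Reduce: 25 ≡ 1 (mod 3). Now have (1|3).
(1|3) = 1. Collecting the sign factors: 1.
Second factor (371|997):
997 ≡ 1 (mod 4), so quadratic reciprocity gives (371|997) = (997|371). Reduce: 997 ≡ 255 (mod 371). Now have (255|371).
Both 255 ≡ 3 and 371 ≡ 3 (mod 4), so reciprocity gives (255|371) = -(371|255). Reduce: 371 ≡ 116 (mod 255). Now have -(116|255).
Factor out 2: 116 = 2^2·29. Since 255 ≡ 7 (mod 8), (2|255) = +1, and (2|255)^2 = +1. Now have -(29|255).
29 ≡ 1 (mod 4), so quadratic reciprocity gives (29|255) = (255|29). Reduce: 255 ≡ 23 (mod 29). Now have -(23|29).
29 ≡ 1 (mod 4), so quadratic reciprocity gives (23|29) = (29|23). Reduce: 29 ≡ 6 (mod 23). Now have -(6|23).
Factor out 2: 6 = 2·3. Since 23 ≡ 7 (mod 8), (2|23) = +1. Now have -(3|23).
Both 3 ≡ 3 and 23 ≡ 3 (mod 4), so reciprocity gives (3|23) = -(23|3). Reduce: 23 ≡ 2 (mod 3). Now have (2|3).
Factor out 2: 2 = 2. Since 3 ≡ 3 (mod 8), (2|3) = -1. Now have -(1|3).
(1|3) = 1. Collecting the sign factors: -1.
Product: (1)·(-1) = -1.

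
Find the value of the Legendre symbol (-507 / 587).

-1

(-507 / 587)
  = (80 / 587)    [-507 ≡ 80 mod 587]
  = (5 / 587)    [587 ≡ 3 mod 8 ⇒ (2 / 587)^4 = +1]
  = (587 / 5)    [QR: 5 ≡ 1 mod 4, sign kept]
  = (2 / 5)    [587 ≡ 2 mod 5]
  = -(1 / 5)    [5 ≡ 5 mod 8 ⇒ (2 / 5) = -1]
  = -1    [(1 / 5) = 1]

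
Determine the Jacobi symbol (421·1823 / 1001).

-1

By multiplicativity, (421·1823 / 1001) = (421 / 1001)·(1823 / 1001).
First factor (421 / 1001):
421 ≡ 1 (mod 4), so quadratic reciprocity gives (421 / 1001) = (1001 / 421). Reduce: 1001 ≡ 159 (mod 421). Now have (159 / 421).
421 ≡ 1 (mod 4), so quadratic reciprocity gives (159 / 421) = (421 / 159). Reduce: 421 ≡ 103 (mod 159). Now have (103 / 159).
Both 103 ≡ 3 and 159 ≡ 3 (mod 4), so reciprocity gives (103 / 159) = -(159 / 103). Reduce: 159 ≡ 56 (mod 103). Now have -(56 / 103).
Factor out 2: 56 = 2^3·7. Since 103 ≡ 7 (mod 8), (2 / 103) = +1, and (2 / 103)^3 = +1. Now have -(7 / 103).
Both 7 ≡ 3 and 103 ≡ 3 (mod 4), so reciprocity gives (7 / 103) = -(103 / 7). Reduce: 103 ≡ 5 (mod 7). Now have (5 / 7).
5 ≡ 1 (mod 4), so quadratic reciprocity gives (5 / 7) = (7 / 5). Reduce: 7 ≡ 2 (mod 5). Now have (2 / 5).
Factor out 2: 2 = 2. Since 5 ≡ 5 (mod 8), (2 / 5) = -1. Now have -(1 / 5).
(1 / 5) = 1. Collecting the sign factors: -1.
Second factor (1823 / 1001):
Reduce the numerator: 1823 ≡ 822 (mod 1001), so (1823 / 1001) = (822 / 1001).
Factor out 2: 822 = 2·411. Since 1001 ≡ 1 (mod 8), (2 / 1001) = +1. Now have (411 / 1001).
1001 ≡ 1 (mod 4), so quadratic reciprocity gives (411 / 1001) = (1001 / 411). Reduce: 1001 ≡ 179 (mod 411). Now have (179 / 411).
Both 179 ≡ 3 and 411 ≡ 3 (mod 4), so reciprocity gives (179 / 411) = -(411 / 179). Reduce: 411 ≡ 53 (mod 179). Now have -(53 / 179).
53 ≡ 1 (mod 4), so quadratic reciprocity gives (53 / 179) = (179 / 53). Reduce: 179 ≡ 20 (mod 53). Now have -(20 / 53).
Factor out 2: 20 = 2^2·5. Since 53 ≡ 5 (mod 8), (2 / 53) = -1, and (2 / 53)^2 = +1. Now have -(5 / 53).
5 ≡ 1 (mod 4), so quadratic reciprocity gives (5 / 53) = (53 / 5). Reduce: 53 ≡ 3 (mod 5). Now have -(3 / 5).
5 ≡ 1 (mod 4), so quadratic reciprocity gives (3 / 5) = (5 / 3). Reduce: 5 ≡ 2 (mod 3). Now have -(2 / 3).
Factor out 2: 2 = 2. Since 3 ≡ 3 (mod 8), (2 / 3) = -1. Now have (1 / 3).
(1 / 3) = 1. Collecting the sign factors: 1.
Product: (-1)·(1) = -1.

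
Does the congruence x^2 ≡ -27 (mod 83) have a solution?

(-27/83)
  = -(27/83)    [83 ≡ 3 mod 4 ⇒ (-1/83) = -1]
  = (83/27)    [QR: both ≡ 3 mod 4, sign flips]
  = (2/27)    [83 ≡ 2 mod 27]
  = -(1/27)    [27 ≡ 3 mod 8 ⇒ (2/27) = -1]
  = -1    [(1/27) = 1]
The Legendre symbol is -1, so x^2 ≡ -27 (mod 83) has no solution.

no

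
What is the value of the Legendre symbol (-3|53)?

-1

Pull out -1: (-3|53) = (-1|53)·(3|53). Since 53 ≡ 1 (mod 4), (-1|53) = +1. Now have (3|53).
53 ≡ 1 (mod 4), so quadratic reciprocity gives (3|53) = (53|3). Reduce: 53 ≡ 2 (mod 3). Now have (2|3).
Factor out 2: 2 = 2. Since 3 ≡ 3 (mod 8), (2|3) = -1. Now have -(1|3).
(1|3) = 1. Collecting the sign factors: -1.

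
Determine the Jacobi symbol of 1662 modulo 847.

Reduce the numerator: 1662 ≡ 815 (mod 847), so (1662/847) = (815/847).
Both 815 ≡ 3 and 847 ≡ 3 (mod 4), so reciprocity gives (815/847) = -(847/815). Reduce: 847 ≡ 32 (mod 815). Now have -(32/815).
Factor out 2: 32 = 2^5. Since 815 ≡ 7 (mod 8), (2/815) = +1, and (2/815)^5 = +1. Now have -(1/815).
(1/815) = 1. Collecting the sign factors: -1.

-1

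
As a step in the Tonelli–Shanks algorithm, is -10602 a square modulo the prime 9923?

Reduce the numerator: -10602 ≡ 9244 (mod 9923), so (-10602|9923) = (9244|9923).
Factor out 2: 9244 = 2^2·2311. Since 9923 ≡ 3 (mod 8), (2|9923) = -1, and (2|9923)^2 = +1. Now have (2311|9923).
Both 2311 ≡ 3 and 9923 ≡ 3 (mod 4), so reciprocity gives (2311|9923) = -(9923|2311). Reduce: 9923 ≡ 679 (mod 2311). Now have -(679|2311).
Both 679 ≡ 3 and 2311 ≡ 3 (mod 4), so reciprocity gives (679|2311) = -(2311|679). Reduce: 2311 ≡ 274 (mod 679). Now have (274|679).
Factor out 2: 274 = 2·137. Since 679 ≡ 7 (mod 8), (2|679) = +1. Now have (137|679).
137 ≡ 1 (mod 4), so quadratic reciprocity gives (137|679) = (679|137). Reduce: 679 ≡ 131 (mod 137). Now have (131|137).
137 ≡ 1 (mod 4), so quadratic reciprocity gives (131|137) = (137|131). Reduce: 137 ≡ 6 (mod 131). Now have (6|131).
Factor out 2: 6 = 2·3. Since 131 ≡ 3 (mod 8), (2|131) = -1. Now have -(3|131).
Both 3 ≡ 3 and 131 ≡ 3 (mod 4), so reciprocity gives (3|131) = -(131|3). Reduce: 131 ≡ 2 (mod 3). Now have (2|3).
Factor out 2: 2 = 2. Since 3 ≡ 3 (mod 8), (2|3) = -1. Now have -(1|3).
(1|3) = 1. Collecting the sign factors: -1.
(-10602|9923) = -1, and 9923 is prime, so -10602 is not a quadratic residue mod 9923.

no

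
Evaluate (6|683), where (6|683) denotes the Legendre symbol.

-1

(6|683)
  = -(3|683)    [683 ≡ 3 mod 8 ⇒ (2|683) = -1]
  = (683|3)    [QR: both ≡ 3 mod 4, sign flips]
  = (2|3)    [683 ≡ 2 mod 3]
  = -(1|3)    [3 ≡ 3 mod 8 ⇒ (2|3) = -1]
  = -1    [(1|3) = 1]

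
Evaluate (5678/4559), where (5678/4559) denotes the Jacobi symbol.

1

(5678/4559)
  = (1119/4559)    [5678 ≡ 1119 mod 4559]
  = -(4559/1119)    [QR: both ≡ 3 mod 4, sign flips]
  = -(83/1119)    [4559 ≡ 83 mod 1119]
  = (1119/83)    [QR: both ≡ 3 mod 4, sign flips]
  = (40/83)    [1119 ≡ 40 mod 83]
  = -(5/83)    [83 ≡ 3 mod 8 ⇒ (2/83)^3 = -1]
  = -(83/5)    [QR: 5 ≡ 1 mod 4, sign kept]
  = -(3/5)    [83 ≡ 3 mod 5]
  = -(5/3)    [QR: 5 ≡ 1 mod 4, sign kept]
  = -(2/3)    [5 ≡ 2 mod 3]
  = (1/3)    [3 ≡ 3 mod 8 ⇒ (2/3) = -1]
  = 1    [(1/3) = 1]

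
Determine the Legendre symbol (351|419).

1

(351|419)
  = -(419|351)    [QR: both ≡ 3 mod 4, sign flips]
  = -(68|351)    [419 ≡ 68 mod 351]
  = -(17|351)    [351 ≡ 7 mod 8 ⇒ (2|351)^2 = +1]
  = -(351|17)    [QR: 17 ≡ 1 mod 4, sign kept]
  = -(11|17)    [351 ≡ 11 mod 17]
  = -(17|11)    [QR: 17 ≡ 1 mod 4, sign kept]
  = -(6|11)    [17 ≡ 6 mod 11]
  = (3|11)    [11 ≡ 3 mod 8 ⇒ (2|11) = -1]
  = -(11|3)    [QR: both ≡ 3 mod 4, sign flips]
  = -(2|3)    [11 ≡ 2 mod 3]
  = (1|3)    [3 ≡ 3 mod 8 ⇒ (2|3) = -1]
  = 1    [(1|3) = 1]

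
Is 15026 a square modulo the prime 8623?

Reduce the numerator: 15026 ≡ 6403 (mod 8623), so (15026|8623) = (6403|8623).
Both 6403 ≡ 3 and 8623 ≡ 3 (mod 4), so reciprocity gives (6403|8623) = -(8623|6403). Reduce: 8623 ≡ 2220 (mod 6403). Now have -(2220|6403).
Factor out 2: 2220 = 2^2·555. Since 6403 ≡ 3 (mod 8), (2|6403) = -1, and (2|6403)^2 = +1. Now have -(555|6403).
Both 555 ≡ 3 and 6403 ≡ 3 (mod 4), so reciprocity gives (555|6403) = -(6403|555). Reduce: 6403 ≡ 298 (mod 555). Now have (298|555).
Factor out 2: 298 = 2·149. Since 555 ≡ 3 (mod 8), (2|555) = -1. Now have -(149|555).
149 ≡ 1 (mod 4), so quadratic reciprocity gives (149|555) = (555|149). Reduce: 555 ≡ 108 (mod 149). Now have -(108|149).
Factor out 2: 108 = 2^2·27. Since 149 ≡ 5 (mod 8), (2|149) = -1, and (2|149)^2 = +1. Now have -(27|149).
149 ≡ 1 (mod 4), so quadratic reciprocity gives (27|149) = (149|27). Reduce: 149 ≡ 14 (mod 27). Now have -(14|27).
Factor out 2: 14 = 2·7. Since 27 ≡ 3 (mod 8), (2|27) = -1. Now have (7|27).
Both 7 ≡ 3 and 27 ≡ 3 (mod 4), so reciprocity gives (7|27) = -(27|7). Reduce: 27 ≡ 6 (mod 7). Now have -(6|7).
Factor out 2: 6 = 2·3. Since 7 ≡ 7 (mod 8), (2|7) = +1. Now have -(3|7).
Both 3 ≡ 3 and 7 ≡ 3 (mod 4), so reciprocity gives (3|7) = -(7|3). Reduce: 7 ≡ 1 (mod 3). Now have (1|3).
(1|3) = 1. Collecting the sign factors: 1.
(15026|8623) = 1, and 8623 is prime, so 15026 is a quadratic residue mod 8623.

yes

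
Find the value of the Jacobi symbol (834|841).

(834|841)
  = (417|841)    [841 ≡ 1 mod 8 ⇒ (2|841) = +1]
  = (841|417)    [QR: 417 ≡ 1 mod 4, sign kept]
  = (7|417)    [841 ≡ 7 mod 417]
  = (417|7)    [QR: 417 ≡ 1 mod 4, sign kept]
  = (4|7)    [417 ≡ 4 mod 7]
  = (1|7)    [7 ≡ 7 mod 8 ⇒ (2|7)^2 = +1]
  = 1    [(1|7) = 1]

1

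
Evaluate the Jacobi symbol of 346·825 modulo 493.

By multiplicativity, (346·825/493) = (346/493)·(825/493).
First factor (346/493):
(346/493)
  = -(173/493)    [493 ≡ 5 mod 8 ⇒ (2/493) = -1]
  = -(493/173)    [QR: 173 ≡ 1 mod 4, sign kept]
  = -(147/173)    [493 ≡ 147 mod 173]
  = -(173/147)    [QR: 173 ≡ 1 mod 4, sign kept]
  = -(26/147)    [173 ≡ 26 mod 147]
  = (13/147)    [147 ≡ 3 mod 8 ⇒ (2/147) = -1]
  = (147/13)    [QR: 13 ≡ 1 mod 4, sign kept]
  = (4/13)    [147 ≡ 4 mod 13]
  = (1/13)    [13 ≡ 5 mod 8 ⇒ (2/13)^2 = +1]
  = 1    [(1/13) = 1]
Second factor (825/493):
(825/493)
  = (332/493)    [825 ≡ 332 mod 493]
  = (83/493)    [493 ≡ 5 mod 8 ⇒ (2/493)^2 = +1]
  = (493/83)    [QR: 493 ≡ 1 mod 4, sign kept]
  = (78/83)    [493 ≡ 78 mod 83]
  = -(39/83)    [83 ≡ 3 mod 8 ⇒ (2/83) = -1]
  = (83/39)    [QR: both ≡ 3 mod 4, sign flips]
  = (5/39)    [83 ≡ 5 mod 39]
  = (39/5)    [QR: 5 ≡ 1 mod 4, sign kept]
  = (4/5)    [39 ≡ 4 mod 5]
  = (1/5)    [5 ≡ 5 mod 8 ⇒ (2/5)^2 = +1]
  = 1    [(1/5) = 1]
Product: (1)·(1) = 1.

1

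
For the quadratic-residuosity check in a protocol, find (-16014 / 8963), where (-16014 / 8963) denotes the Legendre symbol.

Pull out -1: (-16014 / 8963) = (-1 / 8963)·(16014 / 8963). Since 8963 ≡ 3 (mod 4), (-1 / 8963) = -1. Now have -(16014 / 8963).
Reduce the numerator: 16014 ≡ 7051 (mod 8963), so (16014 / 8963) = (7051 / 8963).
Both 7051 ≡ 3 and 8963 ≡ 3 (mod 4), so reciprocity gives (7051 / 8963) = -(8963 / 7051). Reduce: 8963 ≡ 1912 (mod 7051). Now have (1912 / 7051).
Factor out 2: 1912 = 2^3·239. Since 7051 ≡ 3 (mod 8), (2 / 7051) = -1, and (2 / 7051)^3 = -1. Now have -(239 / 7051).
Both 239 ≡ 3 and 7051 ≡ 3 (mod 4), so reciprocity gives (239 / 7051) = -(7051 / 239). Reduce: 7051 ≡ 120 (mod 239). Now have (120 / 239).
Factor out 2: 120 = 2^3·15. Since 239 ≡ 7 (mod 8), (2 / 239) = +1, and (2 / 239)^3 = +1. Now have (15 / 239).
Both 15 ≡ 3 and 239 ≡ 3 (mod 4), so reciprocity gives (15 / 239) = -(239 / 15). Reduce: 239 ≡ 14 (mod 15). Now have -(14 / 15).
Factor out 2: 14 = 2·7. Since 15 ≡ 7 (mod 8), (2 / 15) = +1. Now have -(7 / 15).
Both 7 ≡ 3 and 15 ≡ 3 (mod 4), so reciprocity gives (7 / 15) = -(15 / 7). Reduce: 15 ≡ 1 (mod 7). Now have (1 / 7).
(1 / 7) = 1. Collecting the sign factors: 1.

1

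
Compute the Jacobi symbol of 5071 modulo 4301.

0

Reduce the numerator: 5071 ≡ 770 (mod 4301), so (5071/4301) = (770/4301).
Factor out 2: 770 = 2·385. Since 4301 ≡ 5 (mod 8), (2/4301) = -1. Now have -(385/4301).
385 ≡ 1 (mod 4), so quadratic reciprocity gives (385/4301) = (4301/385). Reduce: 4301 ≡ 66 (mod 385). Now have -(66/385).
Factor out 2: 66 = 2·33. Since 385 ≡ 1 (mod 8), (2/385) = +1. Now have -(33/385).
33 ≡ 1 (mod 4), so quadratic reciprocity gives (33/385) = (385/33). Reduce: 385 ≡ 22 (mod 33). Now have -(22/33).
Factor out 2: 22 = 2·11. Since 33 ≡ 1 (mod 8), (2/33) = +1. Now have -(11/33).
33 ≡ 1 (mod 4), so quadratic reciprocity gives (11/33) = (33/11). Reduce: 33 ≡ 0 (mod 11). Now have -(0/11).
The numerator is now 0 with denominator 11 > 1: the symbol is 0.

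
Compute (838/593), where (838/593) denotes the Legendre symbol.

-1

Reduce the numerator: 838 ≡ 245 (mod 593), so (838/593) = (245/593).
245 ≡ 1 (mod 4), so quadratic reciprocity gives (245/593) = (593/245). Reduce: 593 ≡ 103 (mod 245). Now have (103/245).
245 ≡ 1 (mod 4), so quadratic reciprocity gives (103/245) = (245/103). Reduce: 245 ≡ 39 (mod 103). Now have (39/103).
Both 39 ≡ 3 and 103 ≡ 3 (mod 4), so reciprocity gives (39/103) = -(103/39). Reduce: 103 ≡ 25 (mod 39). Now have -(25/39).
25 ≡ 1 (mod 4), so quadratic reciprocity gives (25/39) = (39/25). Reduce: 39 ≡ 14 (mod 25). Now have -(14/25).
Factor out 2: 14 = 2·7. Since 25 ≡ 1 (mod 8), (2/25) = +1. Now have -(7/25).
25 ≡ 1 (mod 4), so quadratic reciprocity gives (7/25) = (25/7). Reduce: 25 ≡ 4 (mod 7). Now have -(4/7).
Factor out 2: 4 = 2^2. Since 7 ≡ 7 (mod 8), (2/7) = +1, and (2/7)^2 = +1. Now have -(1/7).
(1/7) = 1. Collecting the sign factors: -1.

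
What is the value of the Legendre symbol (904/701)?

1

Reduce the numerator: 904 ≡ 203 (mod 701), so (904/701) = (203/701).
701 ≡ 1 (mod 4), so quadratic reciprocity gives (203/701) = (701/203). Reduce: 701 ≡ 92 (mod 203). Now have (92/203).
Factor out 2: 92 = 2^2·23. Since 203 ≡ 3 (mod 8), (2/203) = -1, and (2/203)^2 = +1. Now have (23/203).
Both 23 ≡ 3 and 203 ≡ 3 (mod 4), so reciprocity gives (23/203) = -(203/23). Reduce: 203 ≡ 19 (mod 23). Now have -(19/23).
Both 19 ≡ 3 and 23 ≡ 3 (mod 4), so reciprocity gives (19/23) = -(23/19). Reduce: 23 ≡ 4 (mod 19). Now have (4/19).
Factor out 2: 4 = 2^2. Since 19 ≡ 3 (mod 8), (2/19) = -1, and (2/19)^2 = +1. Now have (1/19).
(1/19) = 1. Collecting the sign factors: 1.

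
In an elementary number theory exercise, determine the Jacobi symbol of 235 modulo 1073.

1

1073 ≡ 1 (mod 4), so quadratic reciprocity gives (235/1073) = (1073/235). Reduce: 1073 ≡ 133 (mod 235). Now have (133/235).
133 ≡ 1 (mod 4), so quadratic reciprocity gives (133/235) = (235/133). Reduce: 235 ≡ 102 (mod 133). Now have (102/133).
Factor out 2: 102 = 2·51. Since 133 ≡ 5 (mod 8), (2/133) = -1. Now have -(51/133).
133 ≡ 1 (mod 4), so quadratic reciprocity gives (51/133) = (133/51). Reduce: 133 ≡ 31 (mod 51). Now have -(31/51).
Both 31 ≡ 3 and 51 ≡ 3 (mod 4), so reciprocity gives (31/51) = -(51/31). Reduce: 51 ≡ 20 (mod 31). Now have (20/31).
Factor out 2: 20 = 2^2·5. Since 31 ≡ 7 (mod 8), (2/31) = +1, and (2/31)^2 = +1. Now have (5/31).
5 ≡ 1 (mod 4), so quadratic reciprocity gives (5/31) = (31/5). Reduce: 31 ≡ 1 (mod 5). Now have (1/5).
(1/5) = 1. Collecting the sign factors: 1.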